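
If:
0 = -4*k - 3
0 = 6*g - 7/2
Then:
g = 7/12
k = -3/4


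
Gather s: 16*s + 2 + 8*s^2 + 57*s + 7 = 8*s^2 + 73*s + 9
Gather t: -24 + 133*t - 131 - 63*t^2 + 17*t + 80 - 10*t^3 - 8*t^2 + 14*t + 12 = -10*t^3 - 71*t^2 + 164*t - 63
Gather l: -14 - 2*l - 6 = -2*l - 20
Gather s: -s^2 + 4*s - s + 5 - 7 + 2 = -s^2 + 3*s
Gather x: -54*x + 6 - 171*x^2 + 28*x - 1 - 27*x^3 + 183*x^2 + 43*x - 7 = -27*x^3 + 12*x^2 + 17*x - 2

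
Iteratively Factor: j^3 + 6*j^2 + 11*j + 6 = (j + 3)*(j^2 + 3*j + 2) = (j + 2)*(j + 3)*(j + 1)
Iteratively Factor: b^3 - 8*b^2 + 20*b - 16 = (b - 2)*(b^2 - 6*b + 8) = (b - 2)^2*(b - 4)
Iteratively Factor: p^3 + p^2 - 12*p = (p - 3)*(p^2 + 4*p) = p*(p - 3)*(p + 4)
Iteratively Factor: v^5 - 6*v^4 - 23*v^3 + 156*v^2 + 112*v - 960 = (v + 3)*(v^4 - 9*v^3 + 4*v^2 + 144*v - 320) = (v + 3)*(v + 4)*(v^3 - 13*v^2 + 56*v - 80) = (v - 4)*(v + 3)*(v + 4)*(v^2 - 9*v + 20) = (v - 5)*(v - 4)*(v + 3)*(v + 4)*(v - 4)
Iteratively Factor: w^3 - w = (w + 1)*(w^2 - w) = w*(w + 1)*(w - 1)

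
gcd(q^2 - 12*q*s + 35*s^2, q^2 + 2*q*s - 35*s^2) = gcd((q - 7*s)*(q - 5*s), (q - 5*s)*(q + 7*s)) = q - 5*s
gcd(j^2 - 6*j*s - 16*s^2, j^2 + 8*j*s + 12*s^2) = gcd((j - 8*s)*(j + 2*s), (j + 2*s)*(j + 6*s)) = j + 2*s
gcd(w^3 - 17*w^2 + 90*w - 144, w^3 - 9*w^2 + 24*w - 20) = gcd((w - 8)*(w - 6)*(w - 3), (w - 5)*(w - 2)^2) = 1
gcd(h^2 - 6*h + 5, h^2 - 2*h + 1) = h - 1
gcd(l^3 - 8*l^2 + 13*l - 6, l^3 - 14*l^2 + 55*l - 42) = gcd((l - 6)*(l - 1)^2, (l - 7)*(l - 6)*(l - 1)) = l^2 - 7*l + 6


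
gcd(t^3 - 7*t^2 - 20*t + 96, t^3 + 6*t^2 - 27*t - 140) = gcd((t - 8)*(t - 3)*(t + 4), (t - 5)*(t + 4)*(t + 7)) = t + 4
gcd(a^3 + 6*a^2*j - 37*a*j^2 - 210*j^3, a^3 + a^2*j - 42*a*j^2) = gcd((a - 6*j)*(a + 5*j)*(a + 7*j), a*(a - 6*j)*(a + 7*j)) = a^2 + a*j - 42*j^2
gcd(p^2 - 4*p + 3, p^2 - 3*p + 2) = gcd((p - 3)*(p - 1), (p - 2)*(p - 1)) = p - 1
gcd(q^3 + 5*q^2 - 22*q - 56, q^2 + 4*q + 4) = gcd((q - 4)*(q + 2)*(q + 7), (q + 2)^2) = q + 2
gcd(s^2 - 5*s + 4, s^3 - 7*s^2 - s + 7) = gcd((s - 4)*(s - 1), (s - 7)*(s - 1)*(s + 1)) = s - 1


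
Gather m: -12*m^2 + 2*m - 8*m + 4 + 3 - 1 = -12*m^2 - 6*m + 6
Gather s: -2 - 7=-9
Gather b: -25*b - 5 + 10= 5 - 25*b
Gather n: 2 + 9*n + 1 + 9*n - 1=18*n + 2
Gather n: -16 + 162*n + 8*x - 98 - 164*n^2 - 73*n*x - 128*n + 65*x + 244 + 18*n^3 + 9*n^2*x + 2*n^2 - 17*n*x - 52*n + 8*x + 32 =18*n^3 + n^2*(9*x - 162) + n*(-90*x - 18) + 81*x + 162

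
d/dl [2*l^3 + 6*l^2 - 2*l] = 6*l^2 + 12*l - 2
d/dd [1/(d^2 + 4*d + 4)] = 2*(-d - 2)/(d^2 + 4*d + 4)^2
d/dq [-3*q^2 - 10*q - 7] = -6*q - 10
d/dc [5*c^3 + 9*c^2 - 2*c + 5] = 15*c^2 + 18*c - 2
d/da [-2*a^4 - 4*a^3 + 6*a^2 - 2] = 4*a*(-2*a^2 - 3*a + 3)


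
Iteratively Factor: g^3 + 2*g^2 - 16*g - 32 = (g + 4)*(g^2 - 2*g - 8) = (g - 4)*(g + 4)*(g + 2)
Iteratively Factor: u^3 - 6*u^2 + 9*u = (u)*(u^2 - 6*u + 9) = u*(u - 3)*(u - 3)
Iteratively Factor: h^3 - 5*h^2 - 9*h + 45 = (h - 3)*(h^2 - 2*h - 15) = (h - 5)*(h - 3)*(h + 3)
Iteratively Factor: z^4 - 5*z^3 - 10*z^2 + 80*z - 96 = (z - 3)*(z^3 - 2*z^2 - 16*z + 32) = (z - 3)*(z + 4)*(z^2 - 6*z + 8) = (z - 3)*(z - 2)*(z + 4)*(z - 4)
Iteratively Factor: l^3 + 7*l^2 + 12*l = (l + 3)*(l^2 + 4*l) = (l + 3)*(l + 4)*(l)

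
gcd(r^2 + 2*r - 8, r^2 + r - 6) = r - 2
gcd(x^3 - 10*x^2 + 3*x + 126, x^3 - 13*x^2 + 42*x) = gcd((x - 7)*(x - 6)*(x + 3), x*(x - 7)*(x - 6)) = x^2 - 13*x + 42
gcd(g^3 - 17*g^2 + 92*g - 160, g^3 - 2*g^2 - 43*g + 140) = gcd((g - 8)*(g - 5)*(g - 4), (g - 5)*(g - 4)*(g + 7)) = g^2 - 9*g + 20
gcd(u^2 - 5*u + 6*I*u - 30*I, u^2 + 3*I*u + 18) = u + 6*I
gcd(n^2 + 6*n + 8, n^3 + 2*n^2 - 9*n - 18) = n + 2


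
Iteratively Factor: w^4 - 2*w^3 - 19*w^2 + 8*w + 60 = (w - 5)*(w^3 + 3*w^2 - 4*w - 12) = (w - 5)*(w + 3)*(w^2 - 4) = (w - 5)*(w + 2)*(w + 3)*(w - 2)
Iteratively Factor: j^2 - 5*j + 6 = (j - 3)*(j - 2)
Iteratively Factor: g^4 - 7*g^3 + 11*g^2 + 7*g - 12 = (g - 4)*(g^3 - 3*g^2 - g + 3) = (g - 4)*(g + 1)*(g^2 - 4*g + 3) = (g - 4)*(g - 3)*(g + 1)*(g - 1)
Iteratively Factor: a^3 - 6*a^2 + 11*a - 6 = (a - 3)*(a^2 - 3*a + 2) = (a - 3)*(a - 1)*(a - 2)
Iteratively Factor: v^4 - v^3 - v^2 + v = (v)*(v^3 - v^2 - v + 1) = v*(v - 1)*(v^2 - 1) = v*(v - 1)^2*(v + 1)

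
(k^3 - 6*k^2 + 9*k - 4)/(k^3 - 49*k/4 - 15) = 4*(k^2 - 2*k + 1)/(4*k^2 + 16*k + 15)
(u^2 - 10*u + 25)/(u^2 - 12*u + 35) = (u - 5)/(u - 7)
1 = 1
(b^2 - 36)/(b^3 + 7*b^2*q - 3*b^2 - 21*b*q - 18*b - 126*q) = (b + 6)/(b^2 + 7*b*q + 3*b + 21*q)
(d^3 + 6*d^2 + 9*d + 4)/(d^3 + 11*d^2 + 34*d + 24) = (d + 1)/(d + 6)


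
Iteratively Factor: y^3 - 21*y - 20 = (y + 1)*(y^2 - y - 20) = (y - 5)*(y + 1)*(y + 4)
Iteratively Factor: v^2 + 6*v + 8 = (v + 4)*(v + 2)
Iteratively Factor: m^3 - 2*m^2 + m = (m - 1)*(m^2 - m) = m*(m - 1)*(m - 1)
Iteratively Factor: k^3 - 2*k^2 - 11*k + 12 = (k - 4)*(k^2 + 2*k - 3) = (k - 4)*(k - 1)*(k + 3)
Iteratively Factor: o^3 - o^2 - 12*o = (o)*(o^2 - o - 12) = o*(o - 4)*(o + 3)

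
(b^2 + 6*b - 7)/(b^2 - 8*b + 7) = (b + 7)/(b - 7)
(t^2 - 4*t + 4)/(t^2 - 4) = (t - 2)/(t + 2)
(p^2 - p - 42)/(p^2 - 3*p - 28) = (p + 6)/(p + 4)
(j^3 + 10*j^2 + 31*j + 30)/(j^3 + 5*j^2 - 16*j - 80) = (j^2 + 5*j + 6)/(j^2 - 16)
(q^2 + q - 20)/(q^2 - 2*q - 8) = (q + 5)/(q + 2)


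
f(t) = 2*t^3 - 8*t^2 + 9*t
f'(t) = 6*t^2 - 16*t + 9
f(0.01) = 0.09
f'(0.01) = 8.84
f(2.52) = 3.88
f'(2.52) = 6.78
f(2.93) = 8.00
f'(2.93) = 13.63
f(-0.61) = -8.92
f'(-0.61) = 20.99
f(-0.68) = -10.45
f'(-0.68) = 22.65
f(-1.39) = -33.34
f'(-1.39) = 42.83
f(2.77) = 6.05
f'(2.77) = 10.72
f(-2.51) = -104.62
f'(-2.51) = 86.96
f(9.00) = 891.00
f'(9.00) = 351.00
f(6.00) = 198.00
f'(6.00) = 129.00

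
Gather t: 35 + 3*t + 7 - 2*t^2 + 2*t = -2*t^2 + 5*t + 42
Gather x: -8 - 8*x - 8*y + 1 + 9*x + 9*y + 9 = x + y + 2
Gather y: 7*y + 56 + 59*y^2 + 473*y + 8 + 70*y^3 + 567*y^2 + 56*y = 70*y^3 + 626*y^2 + 536*y + 64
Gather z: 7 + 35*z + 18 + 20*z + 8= 55*z + 33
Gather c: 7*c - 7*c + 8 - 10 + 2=0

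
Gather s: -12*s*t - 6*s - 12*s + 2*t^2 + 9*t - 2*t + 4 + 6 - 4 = s*(-12*t - 18) + 2*t^2 + 7*t + 6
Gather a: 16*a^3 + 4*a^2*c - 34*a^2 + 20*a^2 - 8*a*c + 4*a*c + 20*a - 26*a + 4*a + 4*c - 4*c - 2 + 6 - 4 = 16*a^3 + a^2*(4*c - 14) + a*(-4*c - 2)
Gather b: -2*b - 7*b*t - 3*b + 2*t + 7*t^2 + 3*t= b*(-7*t - 5) + 7*t^2 + 5*t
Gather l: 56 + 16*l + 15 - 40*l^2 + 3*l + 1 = -40*l^2 + 19*l + 72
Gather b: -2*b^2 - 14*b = -2*b^2 - 14*b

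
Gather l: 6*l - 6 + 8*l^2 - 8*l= 8*l^2 - 2*l - 6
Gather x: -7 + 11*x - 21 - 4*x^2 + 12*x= -4*x^2 + 23*x - 28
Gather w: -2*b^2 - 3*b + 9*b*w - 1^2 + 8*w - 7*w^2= -2*b^2 - 3*b - 7*w^2 + w*(9*b + 8) - 1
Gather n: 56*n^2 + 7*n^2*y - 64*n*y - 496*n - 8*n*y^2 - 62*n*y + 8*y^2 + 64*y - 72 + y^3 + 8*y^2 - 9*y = n^2*(7*y + 56) + n*(-8*y^2 - 126*y - 496) + y^3 + 16*y^2 + 55*y - 72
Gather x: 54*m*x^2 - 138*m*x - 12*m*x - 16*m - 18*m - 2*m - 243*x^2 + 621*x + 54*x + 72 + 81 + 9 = -36*m + x^2*(54*m - 243) + x*(675 - 150*m) + 162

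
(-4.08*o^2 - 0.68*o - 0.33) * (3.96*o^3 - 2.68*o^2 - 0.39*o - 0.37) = -16.1568*o^5 + 8.2416*o^4 + 2.1068*o^3 + 2.6592*o^2 + 0.3803*o + 0.1221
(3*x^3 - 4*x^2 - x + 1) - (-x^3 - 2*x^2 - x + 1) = 4*x^3 - 2*x^2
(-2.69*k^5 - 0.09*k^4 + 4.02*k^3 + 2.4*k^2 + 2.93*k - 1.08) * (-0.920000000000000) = 2.4748*k^5 + 0.0828*k^4 - 3.6984*k^3 - 2.208*k^2 - 2.6956*k + 0.9936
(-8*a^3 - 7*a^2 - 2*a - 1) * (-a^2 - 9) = 8*a^5 + 7*a^4 + 74*a^3 + 64*a^2 + 18*a + 9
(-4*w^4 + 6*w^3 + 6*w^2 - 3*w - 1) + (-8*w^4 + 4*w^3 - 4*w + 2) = -12*w^4 + 10*w^3 + 6*w^2 - 7*w + 1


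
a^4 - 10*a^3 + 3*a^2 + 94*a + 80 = (a - 8)*(a - 5)*(a + 1)*(a + 2)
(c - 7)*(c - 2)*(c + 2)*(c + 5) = c^4 - 2*c^3 - 39*c^2 + 8*c + 140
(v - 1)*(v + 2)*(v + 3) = v^3 + 4*v^2 + v - 6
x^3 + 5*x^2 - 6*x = x*(x - 1)*(x + 6)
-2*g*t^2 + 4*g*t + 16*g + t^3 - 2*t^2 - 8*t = (-2*g + t)*(t - 4)*(t + 2)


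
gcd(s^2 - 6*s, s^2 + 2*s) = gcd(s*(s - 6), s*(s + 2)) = s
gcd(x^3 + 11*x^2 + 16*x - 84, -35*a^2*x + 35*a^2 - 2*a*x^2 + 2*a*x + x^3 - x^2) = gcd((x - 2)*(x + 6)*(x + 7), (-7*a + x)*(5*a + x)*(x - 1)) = 1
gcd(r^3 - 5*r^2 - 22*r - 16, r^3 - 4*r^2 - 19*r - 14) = r^2 + 3*r + 2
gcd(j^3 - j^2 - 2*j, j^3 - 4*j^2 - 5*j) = j^2 + j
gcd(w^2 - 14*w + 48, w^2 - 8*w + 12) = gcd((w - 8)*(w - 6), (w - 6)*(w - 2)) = w - 6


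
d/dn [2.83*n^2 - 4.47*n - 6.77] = 5.66*n - 4.47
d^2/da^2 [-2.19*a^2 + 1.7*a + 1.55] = -4.38000000000000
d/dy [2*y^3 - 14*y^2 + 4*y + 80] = 6*y^2 - 28*y + 4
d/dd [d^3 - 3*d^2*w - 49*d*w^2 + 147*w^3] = 3*d^2 - 6*d*w - 49*w^2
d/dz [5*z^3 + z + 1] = 15*z^2 + 1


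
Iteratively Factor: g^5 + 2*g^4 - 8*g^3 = (g)*(g^4 + 2*g^3 - 8*g^2) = g*(g + 4)*(g^3 - 2*g^2) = g^2*(g + 4)*(g^2 - 2*g) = g^2*(g - 2)*(g + 4)*(g)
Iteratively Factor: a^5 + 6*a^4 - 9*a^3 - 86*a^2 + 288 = (a + 3)*(a^4 + 3*a^3 - 18*a^2 - 32*a + 96) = (a + 3)*(a + 4)*(a^3 - a^2 - 14*a + 24) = (a - 2)*(a + 3)*(a + 4)*(a^2 + a - 12) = (a - 3)*(a - 2)*(a + 3)*(a + 4)*(a + 4)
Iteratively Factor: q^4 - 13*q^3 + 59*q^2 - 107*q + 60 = (q - 1)*(q^3 - 12*q^2 + 47*q - 60) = (q - 5)*(q - 1)*(q^2 - 7*q + 12) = (q - 5)*(q - 4)*(q - 1)*(q - 3)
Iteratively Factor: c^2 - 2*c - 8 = (c + 2)*(c - 4)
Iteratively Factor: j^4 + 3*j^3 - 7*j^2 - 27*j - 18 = (j + 3)*(j^3 - 7*j - 6) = (j + 2)*(j + 3)*(j^2 - 2*j - 3) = (j + 1)*(j + 2)*(j + 3)*(j - 3)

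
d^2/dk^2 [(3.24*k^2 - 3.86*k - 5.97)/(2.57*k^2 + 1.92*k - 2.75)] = (-82.96474*k^3 - 99.195318*k^2 - 340.433508*k - 120.158166)/(16.974593*k^6 + 38.044224*k^5 - 26.068281*k^4 - 74.339712*k^3 + 27.894075*k^2 + 43.56*k - 20.796875)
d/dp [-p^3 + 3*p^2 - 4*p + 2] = -3*p^2 + 6*p - 4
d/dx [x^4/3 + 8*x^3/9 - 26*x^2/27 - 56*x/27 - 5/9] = 4*x^3/3 + 8*x^2/3 - 52*x/27 - 56/27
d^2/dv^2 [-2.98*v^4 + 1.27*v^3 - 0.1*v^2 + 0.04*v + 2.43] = -35.76*v^2 + 7.62*v - 0.2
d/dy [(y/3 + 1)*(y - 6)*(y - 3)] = y^2 - 4*y - 3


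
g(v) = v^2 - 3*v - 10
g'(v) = 2*v - 3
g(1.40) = -12.24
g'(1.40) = -0.20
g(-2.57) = 4.31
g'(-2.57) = -8.14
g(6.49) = 12.65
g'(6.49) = 9.98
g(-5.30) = 33.99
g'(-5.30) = -13.60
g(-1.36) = -4.07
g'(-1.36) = -5.72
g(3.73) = -7.28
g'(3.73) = 4.46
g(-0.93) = -6.35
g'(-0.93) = -4.86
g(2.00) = -12.00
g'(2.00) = 1.00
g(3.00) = -10.00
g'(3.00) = 3.00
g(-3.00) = 8.00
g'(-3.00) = -9.00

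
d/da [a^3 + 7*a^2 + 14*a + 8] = 3*a^2 + 14*a + 14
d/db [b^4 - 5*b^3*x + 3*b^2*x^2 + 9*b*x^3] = 4*b^3 - 15*b^2*x + 6*b*x^2 + 9*x^3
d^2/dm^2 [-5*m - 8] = 0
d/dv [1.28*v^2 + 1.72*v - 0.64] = 2.56*v + 1.72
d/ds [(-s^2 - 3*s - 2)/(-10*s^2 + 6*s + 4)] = 3*s*(-3*s - 4)/(25*s^4 - 30*s^3 - 11*s^2 + 12*s + 4)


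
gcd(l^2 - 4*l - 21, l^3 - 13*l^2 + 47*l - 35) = l - 7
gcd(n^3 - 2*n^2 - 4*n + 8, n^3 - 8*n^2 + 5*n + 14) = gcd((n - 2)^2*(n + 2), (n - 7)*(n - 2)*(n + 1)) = n - 2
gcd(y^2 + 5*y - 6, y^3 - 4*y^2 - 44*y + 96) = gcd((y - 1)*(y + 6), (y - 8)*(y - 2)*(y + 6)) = y + 6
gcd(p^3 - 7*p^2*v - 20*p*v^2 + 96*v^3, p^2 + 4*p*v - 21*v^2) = p - 3*v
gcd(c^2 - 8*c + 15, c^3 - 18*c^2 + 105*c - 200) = c - 5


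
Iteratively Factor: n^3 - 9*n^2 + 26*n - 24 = (n - 4)*(n^2 - 5*n + 6) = (n - 4)*(n - 3)*(n - 2)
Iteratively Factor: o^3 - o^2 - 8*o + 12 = (o - 2)*(o^2 + o - 6) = (o - 2)*(o + 3)*(o - 2)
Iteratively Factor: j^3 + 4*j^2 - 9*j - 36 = (j + 3)*(j^2 + j - 12) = (j - 3)*(j + 3)*(j + 4)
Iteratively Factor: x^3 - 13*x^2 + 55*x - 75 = (x - 5)*(x^2 - 8*x + 15) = (x - 5)^2*(x - 3)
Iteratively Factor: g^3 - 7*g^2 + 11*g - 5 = (g - 5)*(g^2 - 2*g + 1) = (g - 5)*(g - 1)*(g - 1)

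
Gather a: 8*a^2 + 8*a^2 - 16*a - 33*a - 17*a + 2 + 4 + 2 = 16*a^2 - 66*a + 8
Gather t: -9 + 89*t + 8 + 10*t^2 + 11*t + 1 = 10*t^2 + 100*t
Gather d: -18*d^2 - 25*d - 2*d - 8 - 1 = -18*d^2 - 27*d - 9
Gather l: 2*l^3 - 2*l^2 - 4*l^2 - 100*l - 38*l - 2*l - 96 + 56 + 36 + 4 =2*l^3 - 6*l^2 - 140*l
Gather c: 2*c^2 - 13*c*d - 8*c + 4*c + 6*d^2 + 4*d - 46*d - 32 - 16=2*c^2 + c*(-13*d - 4) + 6*d^2 - 42*d - 48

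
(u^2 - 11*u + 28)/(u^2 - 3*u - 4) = (u - 7)/(u + 1)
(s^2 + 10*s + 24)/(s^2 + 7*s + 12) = (s + 6)/(s + 3)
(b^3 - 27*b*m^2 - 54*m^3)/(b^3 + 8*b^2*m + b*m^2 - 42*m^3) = (b^2 - 3*b*m - 18*m^2)/(b^2 + 5*b*m - 14*m^2)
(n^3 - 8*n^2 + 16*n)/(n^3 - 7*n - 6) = n*(-n^2 + 8*n - 16)/(-n^3 + 7*n + 6)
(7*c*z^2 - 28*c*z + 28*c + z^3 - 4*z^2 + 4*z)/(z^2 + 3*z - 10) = (7*c*z - 14*c + z^2 - 2*z)/(z + 5)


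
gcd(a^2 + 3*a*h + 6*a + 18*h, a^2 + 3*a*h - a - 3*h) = a + 3*h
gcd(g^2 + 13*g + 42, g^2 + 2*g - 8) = 1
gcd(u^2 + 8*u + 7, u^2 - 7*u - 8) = u + 1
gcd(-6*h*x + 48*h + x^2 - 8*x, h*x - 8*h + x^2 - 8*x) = x - 8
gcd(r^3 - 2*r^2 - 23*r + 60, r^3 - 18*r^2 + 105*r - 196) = r - 4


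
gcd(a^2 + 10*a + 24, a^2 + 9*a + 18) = a + 6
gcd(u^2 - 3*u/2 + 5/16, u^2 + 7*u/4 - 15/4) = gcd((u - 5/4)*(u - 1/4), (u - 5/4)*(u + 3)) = u - 5/4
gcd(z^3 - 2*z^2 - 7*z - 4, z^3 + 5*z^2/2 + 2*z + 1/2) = z^2 + 2*z + 1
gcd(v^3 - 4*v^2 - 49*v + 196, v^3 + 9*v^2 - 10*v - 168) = v^2 + 3*v - 28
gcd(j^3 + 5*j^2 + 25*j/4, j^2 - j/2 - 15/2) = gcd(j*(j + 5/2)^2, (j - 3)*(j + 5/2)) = j + 5/2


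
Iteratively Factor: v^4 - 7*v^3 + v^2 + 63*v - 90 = (v - 2)*(v^3 - 5*v^2 - 9*v + 45) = (v - 5)*(v - 2)*(v^2 - 9) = (v - 5)*(v - 3)*(v - 2)*(v + 3)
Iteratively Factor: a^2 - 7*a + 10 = (a - 5)*(a - 2)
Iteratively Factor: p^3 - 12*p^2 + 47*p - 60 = (p - 4)*(p^2 - 8*p + 15) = (p - 4)*(p - 3)*(p - 5)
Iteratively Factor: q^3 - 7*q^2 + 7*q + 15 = (q - 3)*(q^2 - 4*q - 5) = (q - 3)*(q + 1)*(q - 5)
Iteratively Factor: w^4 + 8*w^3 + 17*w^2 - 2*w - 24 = (w - 1)*(w^3 + 9*w^2 + 26*w + 24) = (w - 1)*(w + 2)*(w^2 + 7*w + 12) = (w - 1)*(w + 2)*(w + 3)*(w + 4)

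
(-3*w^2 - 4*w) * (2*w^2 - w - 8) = -6*w^4 - 5*w^3 + 28*w^2 + 32*w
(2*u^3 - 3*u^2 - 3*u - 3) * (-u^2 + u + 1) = -2*u^5 + 5*u^4 + 2*u^3 - 3*u^2 - 6*u - 3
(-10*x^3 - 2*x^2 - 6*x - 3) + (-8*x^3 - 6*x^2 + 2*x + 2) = -18*x^3 - 8*x^2 - 4*x - 1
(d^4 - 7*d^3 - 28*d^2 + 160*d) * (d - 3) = d^5 - 10*d^4 - 7*d^3 + 244*d^2 - 480*d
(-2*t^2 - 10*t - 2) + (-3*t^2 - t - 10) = -5*t^2 - 11*t - 12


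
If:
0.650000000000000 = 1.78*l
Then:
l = 0.37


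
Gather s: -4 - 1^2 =-5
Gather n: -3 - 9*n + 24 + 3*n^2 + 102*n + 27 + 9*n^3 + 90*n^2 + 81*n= 9*n^3 + 93*n^2 + 174*n + 48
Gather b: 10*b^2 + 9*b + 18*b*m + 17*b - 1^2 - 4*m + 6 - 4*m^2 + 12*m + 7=10*b^2 + b*(18*m + 26) - 4*m^2 + 8*m + 12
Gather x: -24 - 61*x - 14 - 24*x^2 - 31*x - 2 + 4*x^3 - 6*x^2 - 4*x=4*x^3 - 30*x^2 - 96*x - 40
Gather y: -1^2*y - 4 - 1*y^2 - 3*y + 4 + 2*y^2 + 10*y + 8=y^2 + 6*y + 8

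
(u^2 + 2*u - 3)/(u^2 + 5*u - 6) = (u + 3)/(u + 6)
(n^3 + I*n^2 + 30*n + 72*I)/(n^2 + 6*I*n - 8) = (n^2 - 3*I*n + 18)/(n + 2*I)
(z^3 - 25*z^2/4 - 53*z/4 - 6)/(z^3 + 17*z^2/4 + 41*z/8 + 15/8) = 2*(z - 8)/(2*z + 5)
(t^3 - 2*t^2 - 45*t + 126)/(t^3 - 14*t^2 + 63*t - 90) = (t + 7)/(t - 5)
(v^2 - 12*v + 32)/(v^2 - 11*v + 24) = (v - 4)/(v - 3)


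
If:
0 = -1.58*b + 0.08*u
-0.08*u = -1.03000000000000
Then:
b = 0.65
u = 12.88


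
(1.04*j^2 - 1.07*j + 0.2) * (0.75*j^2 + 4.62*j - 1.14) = 0.78*j^4 + 4.0023*j^3 - 5.979*j^2 + 2.1438*j - 0.228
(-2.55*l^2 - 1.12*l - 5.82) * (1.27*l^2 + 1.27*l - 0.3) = -3.2385*l^4 - 4.6609*l^3 - 8.0488*l^2 - 7.0554*l + 1.746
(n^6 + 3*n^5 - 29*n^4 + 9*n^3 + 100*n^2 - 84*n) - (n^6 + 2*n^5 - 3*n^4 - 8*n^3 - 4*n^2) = n^5 - 26*n^4 + 17*n^3 + 104*n^2 - 84*n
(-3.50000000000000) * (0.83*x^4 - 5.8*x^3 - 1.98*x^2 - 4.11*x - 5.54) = -2.905*x^4 + 20.3*x^3 + 6.93*x^2 + 14.385*x + 19.39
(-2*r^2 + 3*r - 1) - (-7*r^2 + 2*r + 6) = 5*r^2 + r - 7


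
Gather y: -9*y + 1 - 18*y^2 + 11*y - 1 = -18*y^2 + 2*y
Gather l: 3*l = 3*l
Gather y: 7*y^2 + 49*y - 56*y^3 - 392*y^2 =-56*y^3 - 385*y^2 + 49*y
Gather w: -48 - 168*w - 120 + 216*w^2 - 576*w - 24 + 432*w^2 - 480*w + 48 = 648*w^2 - 1224*w - 144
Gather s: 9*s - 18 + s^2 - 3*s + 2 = s^2 + 6*s - 16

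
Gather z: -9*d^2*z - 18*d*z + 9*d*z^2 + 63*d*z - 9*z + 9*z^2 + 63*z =z^2*(9*d + 9) + z*(-9*d^2 + 45*d + 54)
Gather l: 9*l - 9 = 9*l - 9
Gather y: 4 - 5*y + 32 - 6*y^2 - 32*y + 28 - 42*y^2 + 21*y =-48*y^2 - 16*y + 64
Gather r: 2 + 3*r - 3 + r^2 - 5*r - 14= r^2 - 2*r - 15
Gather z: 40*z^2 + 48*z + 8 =40*z^2 + 48*z + 8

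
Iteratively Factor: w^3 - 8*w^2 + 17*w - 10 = (w - 1)*(w^2 - 7*w + 10) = (w - 5)*(w - 1)*(w - 2)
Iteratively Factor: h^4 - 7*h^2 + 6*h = (h - 2)*(h^3 + 2*h^2 - 3*h) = h*(h - 2)*(h^2 + 2*h - 3) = h*(h - 2)*(h + 3)*(h - 1)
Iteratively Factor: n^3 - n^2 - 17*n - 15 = (n - 5)*(n^2 + 4*n + 3) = (n - 5)*(n + 1)*(n + 3)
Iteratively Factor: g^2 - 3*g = (g - 3)*(g)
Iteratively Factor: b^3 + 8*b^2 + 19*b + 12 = (b + 1)*(b^2 + 7*b + 12) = (b + 1)*(b + 4)*(b + 3)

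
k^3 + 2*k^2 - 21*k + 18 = (k - 3)*(k - 1)*(k + 6)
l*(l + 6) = l^2 + 6*l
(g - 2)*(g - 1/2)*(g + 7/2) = g^3 + g^2 - 31*g/4 + 7/2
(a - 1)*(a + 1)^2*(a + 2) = a^4 + 3*a^3 + a^2 - 3*a - 2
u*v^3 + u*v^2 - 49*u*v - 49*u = (v - 7)*(v + 7)*(u*v + u)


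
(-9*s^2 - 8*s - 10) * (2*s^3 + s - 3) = -18*s^5 - 16*s^4 - 29*s^3 + 19*s^2 + 14*s + 30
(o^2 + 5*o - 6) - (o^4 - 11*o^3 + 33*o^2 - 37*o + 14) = -o^4 + 11*o^3 - 32*o^2 + 42*o - 20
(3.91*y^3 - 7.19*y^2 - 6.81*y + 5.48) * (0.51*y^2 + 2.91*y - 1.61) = 1.9941*y^5 + 7.7112*y^4 - 30.6911*y^3 - 5.4464*y^2 + 26.9109*y - 8.8228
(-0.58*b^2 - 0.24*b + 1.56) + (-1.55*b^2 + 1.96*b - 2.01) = -2.13*b^2 + 1.72*b - 0.45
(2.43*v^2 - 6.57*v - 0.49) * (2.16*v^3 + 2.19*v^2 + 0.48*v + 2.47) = 5.2488*v^5 - 8.8695*v^4 - 14.2803*v^3 + 1.7754*v^2 - 16.4631*v - 1.2103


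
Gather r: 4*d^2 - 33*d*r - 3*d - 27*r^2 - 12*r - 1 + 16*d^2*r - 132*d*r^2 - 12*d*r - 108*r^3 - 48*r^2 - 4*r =4*d^2 - 3*d - 108*r^3 + r^2*(-132*d - 75) + r*(16*d^2 - 45*d - 16) - 1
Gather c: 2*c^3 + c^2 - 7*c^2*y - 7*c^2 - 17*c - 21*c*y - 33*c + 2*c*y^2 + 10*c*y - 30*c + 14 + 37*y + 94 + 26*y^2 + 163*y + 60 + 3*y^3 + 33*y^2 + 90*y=2*c^3 + c^2*(-7*y - 6) + c*(2*y^2 - 11*y - 80) + 3*y^3 + 59*y^2 + 290*y + 168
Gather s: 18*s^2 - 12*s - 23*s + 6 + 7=18*s^2 - 35*s + 13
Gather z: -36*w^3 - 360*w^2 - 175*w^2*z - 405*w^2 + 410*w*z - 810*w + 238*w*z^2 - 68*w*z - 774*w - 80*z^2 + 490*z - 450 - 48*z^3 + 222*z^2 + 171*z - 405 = -36*w^3 - 765*w^2 - 1584*w - 48*z^3 + z^2*(238*w + 142) + z*(-175*w^2 + 342*w + 661) - 855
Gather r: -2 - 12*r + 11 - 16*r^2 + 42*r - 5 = -16*r^2 + 30*r + 4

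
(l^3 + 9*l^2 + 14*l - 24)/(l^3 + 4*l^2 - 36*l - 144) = (l - 1)/(l - 6)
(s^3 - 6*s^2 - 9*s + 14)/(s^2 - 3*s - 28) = (s^2 + s - 2)/(s + 4)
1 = 1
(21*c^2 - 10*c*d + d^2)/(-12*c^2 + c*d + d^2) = (-7*c + d)/(4*c + d)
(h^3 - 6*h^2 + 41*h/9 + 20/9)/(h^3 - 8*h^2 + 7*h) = (9*h^3 - 54*h^2 + 41*h + 20)/(9*h*(h^2 - 8*h + 7))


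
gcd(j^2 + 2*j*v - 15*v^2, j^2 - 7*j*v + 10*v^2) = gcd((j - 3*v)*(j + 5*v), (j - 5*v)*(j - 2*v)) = 1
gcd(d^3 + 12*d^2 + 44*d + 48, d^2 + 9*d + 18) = d + 6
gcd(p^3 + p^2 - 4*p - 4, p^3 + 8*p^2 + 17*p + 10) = p^2 + 3*p + 2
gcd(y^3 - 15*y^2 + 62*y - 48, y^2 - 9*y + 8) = y^2 - 9*y + 8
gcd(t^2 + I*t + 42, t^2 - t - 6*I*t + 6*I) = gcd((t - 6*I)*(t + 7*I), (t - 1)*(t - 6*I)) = t - 6*I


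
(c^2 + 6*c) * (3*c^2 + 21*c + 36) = 3*c^4 + 39*c^3 + 162*c^2 + 216*c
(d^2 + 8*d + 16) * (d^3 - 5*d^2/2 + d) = d^5 + 11*d^4/2 - 3*d^3 - 32*d^2 + 16*d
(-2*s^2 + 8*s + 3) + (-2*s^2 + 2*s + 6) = -4*s^2 + 10*s + 9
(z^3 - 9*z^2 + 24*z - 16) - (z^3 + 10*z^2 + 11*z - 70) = -19*z^2 + 13*z + 54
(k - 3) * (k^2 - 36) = k^3 - 3*k^2 - 36*k + 108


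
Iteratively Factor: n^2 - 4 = (n + 2)*(n - 2)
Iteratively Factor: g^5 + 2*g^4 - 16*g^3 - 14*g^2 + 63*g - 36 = (g + 4)*(g^4 - 2*g^3 - 8*g^2 + 18*g - 9) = (g - 1)*(g + 4)*(g^3 - g^2 - 9*g + 9) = (g - 3)*(g - 1)*(g + 4)*(g^2 + 2*g - 3) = (g - 3)*(g - 1)^2*(g + 4)*(g + 3)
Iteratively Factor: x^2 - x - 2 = (x - 2)*(x + 1)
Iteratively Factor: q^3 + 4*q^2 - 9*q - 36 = (q + 3)*(q^2 + q - 12) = (q + 3)*(q + 4)*(q - 3)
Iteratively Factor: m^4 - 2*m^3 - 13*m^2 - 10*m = (m)*(m^3 - 2*m^2 - 13*m - 10) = m*(m + 2)*(m^2 - 4*m - 5) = m*(m - 5)*(m + 2)*(m + 1)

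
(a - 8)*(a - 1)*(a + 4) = a^3 - 5*a^2 - 28*a + 32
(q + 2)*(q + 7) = q^2 + 9*q + 14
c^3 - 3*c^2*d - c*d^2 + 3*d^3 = (c - 3*d)*(c - d)*(c + d)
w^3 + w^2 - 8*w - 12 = (w - 3)*(w + 2)^2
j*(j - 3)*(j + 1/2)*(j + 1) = j^4 - 3*j^3/2 - 4*j^2 - 3*j/2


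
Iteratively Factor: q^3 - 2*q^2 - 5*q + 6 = (q - 1)*(q^2 - q - 6) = (q - 1)*(q + 2)*(q - 3)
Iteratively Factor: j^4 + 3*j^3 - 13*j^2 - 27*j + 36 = (j - 1)*(j^3 + 4*j^2 - 9*j - 36) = (j - 1)*(j + 3)*(j^2 + j - 12) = (j - 3)*(j - 1)*(j + 3)*(j + 4)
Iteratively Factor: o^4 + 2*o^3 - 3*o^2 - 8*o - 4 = (o - 2)*(o^3 + 4*o^2 + 5*o + 2) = (o - 2)*(o + 1)*(o^2 + 3*o + 2) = (o - 2)*(o + 1)*(o + 2)*(o + 1)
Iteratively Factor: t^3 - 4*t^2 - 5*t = (t + 1)*(t^2 - 5*t) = t*(t + 1)*(t - 5)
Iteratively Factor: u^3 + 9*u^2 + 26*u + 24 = (u + 3)*(u^2 + 6*u + 8) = (u + 3)*(u + 4)*(u + 2)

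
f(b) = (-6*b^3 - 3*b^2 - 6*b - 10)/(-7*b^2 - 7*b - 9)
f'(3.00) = 0.77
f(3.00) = 2.33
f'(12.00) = 0.85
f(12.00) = 9.88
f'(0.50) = -0.05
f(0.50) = 1.02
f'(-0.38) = 0.62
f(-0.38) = 1.06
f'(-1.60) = 1.67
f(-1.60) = -1.05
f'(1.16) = 0.40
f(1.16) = 1.14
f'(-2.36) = 1.18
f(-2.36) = -2.11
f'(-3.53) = 0.95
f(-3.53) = -3.32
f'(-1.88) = 1.44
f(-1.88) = -1.48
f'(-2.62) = 1.10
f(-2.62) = -2.40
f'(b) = (14*b + 7)*(-6*b^3 - 3*b^2 - 6*b - 10)/(-7*b^2 - 7*b - 9)^2 + (-18*b^2 - 6*b - 6)/(-7*b^2 - 7*b - 9) = (42*b^4 + 84*b^3 + 141*b^2 - 86*b - 16)/(49*b^4 + 98*b^3 + 175*b^2 + 126*b + 81)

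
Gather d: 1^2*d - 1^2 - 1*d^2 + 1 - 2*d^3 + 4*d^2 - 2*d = -2*d^3 + 3*d^2 - d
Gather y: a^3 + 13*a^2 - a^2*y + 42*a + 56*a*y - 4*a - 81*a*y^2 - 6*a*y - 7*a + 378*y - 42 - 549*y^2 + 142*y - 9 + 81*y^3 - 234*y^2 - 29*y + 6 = a^3 + 13*a^2 + 31*a + 81*y^3 + y^2*(-81*a - 783) + y*(-a^2 + 50*a + 491) - 45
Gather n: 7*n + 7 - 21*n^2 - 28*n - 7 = -21*n^2 - 21*n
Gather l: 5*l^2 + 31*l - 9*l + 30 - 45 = 5*l^2 + 22*l - 15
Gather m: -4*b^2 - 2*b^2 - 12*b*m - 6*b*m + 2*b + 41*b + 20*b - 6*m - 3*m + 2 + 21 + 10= -6*b^2 + 63*b + m*(-18*b - 9) + 33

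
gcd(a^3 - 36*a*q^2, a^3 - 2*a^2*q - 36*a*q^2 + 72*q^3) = -a^2 + 36*q^2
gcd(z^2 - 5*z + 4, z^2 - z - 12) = z - 4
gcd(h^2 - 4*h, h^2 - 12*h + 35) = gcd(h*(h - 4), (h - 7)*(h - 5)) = 1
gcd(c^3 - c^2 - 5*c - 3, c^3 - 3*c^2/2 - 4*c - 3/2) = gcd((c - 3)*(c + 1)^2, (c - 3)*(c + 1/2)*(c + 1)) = c^2 - 2*c - 3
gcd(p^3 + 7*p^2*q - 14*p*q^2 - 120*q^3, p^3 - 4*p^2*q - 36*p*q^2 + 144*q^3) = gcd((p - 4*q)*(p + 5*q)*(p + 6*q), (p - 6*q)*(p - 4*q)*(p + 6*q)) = p^2 + 2*p*q - 24*q^2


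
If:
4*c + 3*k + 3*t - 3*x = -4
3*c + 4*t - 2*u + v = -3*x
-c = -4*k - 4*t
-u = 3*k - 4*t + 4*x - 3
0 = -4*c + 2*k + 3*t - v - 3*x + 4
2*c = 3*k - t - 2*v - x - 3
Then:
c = 91/41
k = -1859/492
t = 13/3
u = 6041/492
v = -6877/492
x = 795/164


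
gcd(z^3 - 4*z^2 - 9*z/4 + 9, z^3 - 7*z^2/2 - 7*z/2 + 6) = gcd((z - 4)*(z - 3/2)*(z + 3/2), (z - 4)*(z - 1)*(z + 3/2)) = z^2 - 5*z/2 - 6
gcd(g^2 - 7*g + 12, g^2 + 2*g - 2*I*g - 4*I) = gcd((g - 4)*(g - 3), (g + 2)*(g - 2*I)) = 1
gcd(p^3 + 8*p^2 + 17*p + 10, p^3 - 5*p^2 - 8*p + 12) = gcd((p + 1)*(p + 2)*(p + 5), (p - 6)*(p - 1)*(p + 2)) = p + 2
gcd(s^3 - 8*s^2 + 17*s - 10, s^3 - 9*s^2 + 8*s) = s - 1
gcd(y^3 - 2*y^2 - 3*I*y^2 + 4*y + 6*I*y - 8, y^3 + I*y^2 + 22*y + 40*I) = 1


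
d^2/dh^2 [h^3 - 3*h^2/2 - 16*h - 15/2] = 6*h - 3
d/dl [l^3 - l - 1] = 3*l^2 - 1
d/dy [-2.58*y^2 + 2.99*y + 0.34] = 2.99 - 5.16*y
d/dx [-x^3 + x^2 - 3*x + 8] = -3*x^2 + 2*x - 3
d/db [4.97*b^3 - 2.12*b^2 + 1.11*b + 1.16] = 14.91*b^2 - 4.24*b + 1.11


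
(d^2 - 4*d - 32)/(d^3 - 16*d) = (d - 8)/(d*(d - 4))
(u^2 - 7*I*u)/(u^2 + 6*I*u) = (u - 7*I)/(u + 6*I)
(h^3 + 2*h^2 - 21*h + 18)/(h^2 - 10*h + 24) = (h^3 + 2*h^2 - 21*h + 18)/(h^2 - 10*h + 24)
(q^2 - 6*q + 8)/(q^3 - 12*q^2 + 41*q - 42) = (q - 4)/(q^2 - 10*q + 21)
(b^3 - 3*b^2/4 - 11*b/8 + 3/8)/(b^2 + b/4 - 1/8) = (2*b^2 - b - 3)/(2*b + 1)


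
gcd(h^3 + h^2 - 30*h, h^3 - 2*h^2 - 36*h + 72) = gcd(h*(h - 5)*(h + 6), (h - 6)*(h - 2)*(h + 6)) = h + 6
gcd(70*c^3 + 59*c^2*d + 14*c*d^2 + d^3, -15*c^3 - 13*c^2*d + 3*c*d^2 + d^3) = 5*c + d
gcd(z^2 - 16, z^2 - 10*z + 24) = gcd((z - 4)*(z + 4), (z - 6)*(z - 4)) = z - 4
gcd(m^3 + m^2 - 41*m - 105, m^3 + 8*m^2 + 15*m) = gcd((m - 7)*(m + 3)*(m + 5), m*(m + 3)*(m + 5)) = m^2 + 8*m + 15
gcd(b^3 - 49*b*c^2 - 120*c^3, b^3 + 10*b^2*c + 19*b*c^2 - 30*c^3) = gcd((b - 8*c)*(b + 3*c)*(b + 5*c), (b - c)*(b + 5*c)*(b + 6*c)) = b + 5*c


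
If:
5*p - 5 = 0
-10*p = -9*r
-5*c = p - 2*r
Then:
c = 11/45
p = 1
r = 10/9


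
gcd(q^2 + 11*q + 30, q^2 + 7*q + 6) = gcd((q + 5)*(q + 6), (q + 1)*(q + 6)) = q + 6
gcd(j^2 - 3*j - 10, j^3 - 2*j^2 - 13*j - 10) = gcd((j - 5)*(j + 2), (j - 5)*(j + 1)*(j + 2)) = j^2 - 3*j - 10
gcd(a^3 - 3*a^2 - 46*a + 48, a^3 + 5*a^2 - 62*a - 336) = a^2 - 2*a - 48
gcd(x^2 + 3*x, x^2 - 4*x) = x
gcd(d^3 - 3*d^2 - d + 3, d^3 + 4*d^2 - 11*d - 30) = d - 3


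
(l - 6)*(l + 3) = l^2 - 3*l - 18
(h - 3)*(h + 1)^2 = h^3 - h^2 - 5*h - 3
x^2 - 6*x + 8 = (x - 4)*(x - 2)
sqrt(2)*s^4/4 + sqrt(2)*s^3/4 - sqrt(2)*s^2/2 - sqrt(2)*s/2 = s*(s/2 + 1/2)*(s - sqrt(2))*(sqrt(2)*s/2 + 1)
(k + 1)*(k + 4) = k^2 + 5*k + 4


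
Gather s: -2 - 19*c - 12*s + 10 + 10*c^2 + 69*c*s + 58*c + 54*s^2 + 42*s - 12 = 10*c^2 + 39*c + 54*s^2 + s*(69*c + 30) - 4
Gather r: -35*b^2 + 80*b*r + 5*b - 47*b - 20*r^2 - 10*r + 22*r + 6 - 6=-35*b^2 - 42*b - 20*r^2 + r*(80*b + 12)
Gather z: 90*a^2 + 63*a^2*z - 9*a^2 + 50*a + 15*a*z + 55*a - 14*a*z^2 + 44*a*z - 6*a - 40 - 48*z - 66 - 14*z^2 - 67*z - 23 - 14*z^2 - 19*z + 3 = 81*a^2 + 99*a + z^2*(-14*a - 28) + z*(63*a^2 + 59*a - 134) - 126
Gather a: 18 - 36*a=18 - 36*a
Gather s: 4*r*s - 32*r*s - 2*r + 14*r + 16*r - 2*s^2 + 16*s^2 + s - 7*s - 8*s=28*r + 14*s^2 + s*(-28*r - 14)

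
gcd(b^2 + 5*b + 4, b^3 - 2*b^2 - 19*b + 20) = b + 4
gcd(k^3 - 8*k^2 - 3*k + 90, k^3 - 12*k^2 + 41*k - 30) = k^2 - 11*k + 30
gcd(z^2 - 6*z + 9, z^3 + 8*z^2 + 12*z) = 1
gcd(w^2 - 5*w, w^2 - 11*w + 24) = 1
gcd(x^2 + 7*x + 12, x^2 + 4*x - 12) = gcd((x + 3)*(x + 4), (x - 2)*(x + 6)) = 1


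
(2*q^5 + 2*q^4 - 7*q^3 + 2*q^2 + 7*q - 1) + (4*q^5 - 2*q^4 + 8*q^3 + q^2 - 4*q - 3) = 6*q^5 + q^3 + 3*q^2 + 3*q - 4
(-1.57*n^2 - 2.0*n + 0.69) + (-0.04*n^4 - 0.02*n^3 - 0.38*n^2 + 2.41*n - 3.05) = -0.04*n^4 - 0.02*n^3 - 1.95*n^2 + 0.41*n - 2.36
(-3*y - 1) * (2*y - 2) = -6*y^2 + 4*y + 2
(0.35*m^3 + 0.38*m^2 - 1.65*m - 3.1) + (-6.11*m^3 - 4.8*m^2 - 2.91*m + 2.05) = -5.76*m^3 - 4.42*m^2 - 4.56*m - 1.05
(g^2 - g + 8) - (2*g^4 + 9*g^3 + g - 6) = -2*g^4 - 9*g^3 + g^2 - 2*g + 14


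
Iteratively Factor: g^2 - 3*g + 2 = (g - 1)*(g - 2)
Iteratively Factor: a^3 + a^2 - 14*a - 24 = (a - 4)*(a^2 + 5*a + 6) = (a - 4)*(a + 2)*(a + 3)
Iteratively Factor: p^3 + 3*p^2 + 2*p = (p + 1)*(p^2 + 2*p) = p*(p + 1)*(p + 2)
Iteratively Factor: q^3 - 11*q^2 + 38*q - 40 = (q - 4)*(q^2 - 7*q + 10) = (q - 4)*(q - 2)*(q - 5)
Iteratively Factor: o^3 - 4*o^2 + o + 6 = (o - 2)*(o^2 - 2*o - 3) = (o - 3)*(o - 2)*(o + 1)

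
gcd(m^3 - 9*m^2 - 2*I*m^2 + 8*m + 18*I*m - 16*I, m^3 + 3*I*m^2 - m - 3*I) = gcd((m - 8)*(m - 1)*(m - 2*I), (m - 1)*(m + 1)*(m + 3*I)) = m - 1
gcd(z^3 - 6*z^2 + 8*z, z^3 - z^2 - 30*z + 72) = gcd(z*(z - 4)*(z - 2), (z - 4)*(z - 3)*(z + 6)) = z - 4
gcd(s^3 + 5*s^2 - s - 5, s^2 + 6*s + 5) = s^2 + 6*s + 5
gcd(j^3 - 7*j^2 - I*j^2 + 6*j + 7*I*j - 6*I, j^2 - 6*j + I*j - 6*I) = j - 6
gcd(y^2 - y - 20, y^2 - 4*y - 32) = y + 4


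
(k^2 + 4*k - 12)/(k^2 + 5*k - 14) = (k + 6)/(k + 7)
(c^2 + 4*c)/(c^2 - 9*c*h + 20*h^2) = c*(c + 4)/(c^2 - 9*c*h + 20*h^2)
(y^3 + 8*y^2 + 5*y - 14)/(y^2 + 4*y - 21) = (y^2 + y - 2)/(y - 3)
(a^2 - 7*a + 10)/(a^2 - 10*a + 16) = (a - 5)/(a - 8)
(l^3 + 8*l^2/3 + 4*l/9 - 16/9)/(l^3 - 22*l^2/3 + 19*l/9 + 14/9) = (3*l^2 + 10*l + 8)/(3*l^2 - 20*l - 7)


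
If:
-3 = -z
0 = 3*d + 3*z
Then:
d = -3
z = 3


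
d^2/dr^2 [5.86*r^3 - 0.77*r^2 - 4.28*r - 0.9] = 35.16*r - 1.54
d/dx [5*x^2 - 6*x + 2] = 10*x - 6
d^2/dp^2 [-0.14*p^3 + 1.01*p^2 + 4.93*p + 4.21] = 2.02 - 0.84*p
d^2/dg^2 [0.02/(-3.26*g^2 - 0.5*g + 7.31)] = (0.425104*g^2 + 0.0652*g - 0.02*(6.52*g + 0.5)*(13.04*g + 1.0) - 0.953224)/(3.26*g^2 + 0.5*g - 7.31)^3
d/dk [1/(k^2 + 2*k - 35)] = 2*(-k - 1)/(k^2 + 2*k - 35)^2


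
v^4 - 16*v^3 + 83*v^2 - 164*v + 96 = (v - 8)*(v - 4)*(v - 3)*(v - 1)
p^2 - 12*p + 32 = (p - 8)*(p - 4)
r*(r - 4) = r^2 - 4*r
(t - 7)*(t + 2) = t^2 - 5*t - 14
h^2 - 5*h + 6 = (h - 3)*(h - 2)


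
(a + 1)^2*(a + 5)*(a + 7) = a^4 + 14*a^3 + 60*a^2 + 82*a + 35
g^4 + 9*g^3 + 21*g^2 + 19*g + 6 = (g + 1)^3*(g + 6)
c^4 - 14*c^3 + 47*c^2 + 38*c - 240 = (c - 8)*(c - 5)*(c - 3)*(c + 2)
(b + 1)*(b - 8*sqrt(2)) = b^2 - 8*sqrt(2)*b + b - 8*sqrt(2)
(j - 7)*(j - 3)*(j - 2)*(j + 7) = j^4 - 5*j^3 - 43*j^2 + 245*j - 294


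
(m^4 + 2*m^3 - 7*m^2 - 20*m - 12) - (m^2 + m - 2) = m^4 + 2*m^3 - 8*m^2 - 21*m - 10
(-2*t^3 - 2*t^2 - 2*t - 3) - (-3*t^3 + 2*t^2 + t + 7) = t^3 - 4*t^2 - 3*t - 10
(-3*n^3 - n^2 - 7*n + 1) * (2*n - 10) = -6*n^4 + 28*n^3 - 4*n^2 + 72*n - 10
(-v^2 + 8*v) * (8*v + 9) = -8*v^3 + 55*v^2 + 72*v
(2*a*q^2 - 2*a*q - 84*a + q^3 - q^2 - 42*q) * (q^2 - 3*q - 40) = 2*a*q^4 - 8*a*q^3 - 158*a*q^2 + 332*a*q + 3360*a + q^5 - 4*q^4 - 79*q^3 + 166*q^2 + 1680*q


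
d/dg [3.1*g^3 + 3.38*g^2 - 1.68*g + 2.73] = 9.3*g^2 + 6.76*g - 1.68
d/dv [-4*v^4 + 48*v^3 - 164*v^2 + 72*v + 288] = -16*v^3 + 144*v^2 - 328*v + 72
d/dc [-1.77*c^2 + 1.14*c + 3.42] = 1.14 - 3.54*c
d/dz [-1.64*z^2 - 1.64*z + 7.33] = -3.28*z - 1.64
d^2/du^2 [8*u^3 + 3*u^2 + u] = 48*u + 6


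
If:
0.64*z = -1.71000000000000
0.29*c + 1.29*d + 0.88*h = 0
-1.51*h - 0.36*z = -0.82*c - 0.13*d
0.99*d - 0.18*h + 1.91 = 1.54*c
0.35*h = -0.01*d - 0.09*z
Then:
No Solution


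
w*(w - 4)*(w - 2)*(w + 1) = w^4 - 5*w^3 + 2*w^2 + 8*w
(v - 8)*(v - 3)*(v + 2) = v^3 - 9*v^2 + 2*v + 48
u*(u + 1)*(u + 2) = u^3 + 3*u^2 + 2*u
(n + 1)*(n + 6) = n^2 + 7*n + 6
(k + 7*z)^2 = k^2 + 14*k*z + 49*z^2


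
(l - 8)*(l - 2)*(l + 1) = l^3 - 9*l^2 + 6*l + 16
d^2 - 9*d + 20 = (d - 5)*(d - 4)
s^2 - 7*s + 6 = (s - 6)*(s - 1)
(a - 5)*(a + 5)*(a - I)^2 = a^4 - 2*I*a^3 - 26*a^2 + 50*I*a + 25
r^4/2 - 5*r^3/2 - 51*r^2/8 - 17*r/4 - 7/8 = (r/2 + 1/4)*(r - 7)*(r + 1/2)*(r + 1)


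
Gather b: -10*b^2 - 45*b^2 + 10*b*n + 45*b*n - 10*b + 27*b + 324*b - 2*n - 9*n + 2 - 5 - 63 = -55*b^2 + b*(55*n + 341) - 11*n - 66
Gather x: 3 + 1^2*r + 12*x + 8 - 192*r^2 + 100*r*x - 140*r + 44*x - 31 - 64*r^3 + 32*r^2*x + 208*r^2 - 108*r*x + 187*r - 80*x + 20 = -64*r^3 + 16*r^2 + 48*r + x*(32*r^2 - 8*r - 24)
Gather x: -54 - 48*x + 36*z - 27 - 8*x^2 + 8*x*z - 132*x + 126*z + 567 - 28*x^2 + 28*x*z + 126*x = -36*x^2 + x*(36*z - 54) + 162*z + 486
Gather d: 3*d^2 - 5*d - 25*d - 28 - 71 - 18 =3*d^2 - 30*d - 117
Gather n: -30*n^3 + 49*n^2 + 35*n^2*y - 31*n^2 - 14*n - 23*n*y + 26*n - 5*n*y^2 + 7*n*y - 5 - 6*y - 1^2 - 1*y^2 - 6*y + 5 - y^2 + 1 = -30*n^3 + n^2*(35*y + 18) + n*(-5*y^2 - 16*y + 12) - 2*y^2 - 12*y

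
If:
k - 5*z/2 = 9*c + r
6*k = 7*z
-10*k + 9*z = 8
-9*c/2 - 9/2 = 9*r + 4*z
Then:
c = 19/51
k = -7/2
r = 11/17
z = -3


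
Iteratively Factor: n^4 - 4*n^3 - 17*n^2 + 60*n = (n + 4)*(n^3 - 8*n^2 + 15*n) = n*(n + 4)*(n^2 - 8*n + 15) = n*(n - 5)*(n + 4)*(n - 3)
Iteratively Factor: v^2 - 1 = (v - 1)*(v + 1)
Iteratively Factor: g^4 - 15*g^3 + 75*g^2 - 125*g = (g - 5)*(g^3 - 10*g^2 + 25*g) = (g - 5)^2*(g^2 - 5*g) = (g - 5)^3*(g)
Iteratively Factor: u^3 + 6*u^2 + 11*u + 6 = (u + 1)*(u^2 + 5*u + 6) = (u + 1)*(u + 2)*(u + 3)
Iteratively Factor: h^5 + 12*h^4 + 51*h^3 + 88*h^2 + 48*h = (h + 4)*(h^4 + 8*h^3 + 19*h^2 + 12*h) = (h + 3)*(h + 4)*(h^3 + 5*h^2 + 4*h) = (h + 3)*(h + 4)^2*(h^2 + h) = (h + 1)*(h + 3)*(h + 4)^2*(h)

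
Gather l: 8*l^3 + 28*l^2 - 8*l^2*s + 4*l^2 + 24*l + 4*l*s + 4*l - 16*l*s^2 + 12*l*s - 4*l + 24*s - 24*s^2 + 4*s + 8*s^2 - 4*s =8*l^3 + l^2*(32 - 8*s) + l*(-16*s^2 + 16*s + 24) - 16*s^2 + 24*s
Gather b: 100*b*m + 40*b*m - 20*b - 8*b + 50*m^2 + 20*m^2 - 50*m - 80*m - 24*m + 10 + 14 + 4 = b*(140*m - 28) + 70*m^2 - 154*m + 28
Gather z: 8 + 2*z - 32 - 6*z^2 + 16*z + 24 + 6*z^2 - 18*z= 0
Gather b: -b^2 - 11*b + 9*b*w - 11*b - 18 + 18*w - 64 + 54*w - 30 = -b^2 + b*(9*w - 22) + 72*w - 112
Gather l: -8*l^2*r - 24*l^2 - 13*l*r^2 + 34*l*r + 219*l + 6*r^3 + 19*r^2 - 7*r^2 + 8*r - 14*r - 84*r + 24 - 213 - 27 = l^2*(-8*r - 24) + l*(-13*r^2 + 34*r + 219) + 6*r^3 + 12*r^2 - 90*r - 216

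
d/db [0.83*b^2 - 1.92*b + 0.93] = 1.66*b - 1.92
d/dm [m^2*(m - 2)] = m*(3*m - 4)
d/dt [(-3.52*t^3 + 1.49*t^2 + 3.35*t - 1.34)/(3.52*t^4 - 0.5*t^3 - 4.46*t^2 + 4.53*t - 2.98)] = (12.3904*t^6 - 10.4896*t^5 - 18.9318*t^4 - 9.67400000000001*t^3 + 51.1495*t^2 - 20.8332*t - 3.9128)/(12.3904*t^8 - 3.52*t^7 - 31.1484*t^6 + 36.3512*t^5 - 5.6176*t^4 - 37.4276*t^3 + 47.1025*t^2 - 26.9988*t + 8.8804)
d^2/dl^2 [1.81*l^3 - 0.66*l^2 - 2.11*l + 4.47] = 10.86*l - 1.32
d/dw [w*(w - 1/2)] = 2*w - 1/2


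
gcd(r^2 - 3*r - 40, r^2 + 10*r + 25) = r + 5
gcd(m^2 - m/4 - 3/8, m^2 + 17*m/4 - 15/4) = m - 3/4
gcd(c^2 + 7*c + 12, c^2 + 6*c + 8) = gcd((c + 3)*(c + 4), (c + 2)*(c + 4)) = c + 4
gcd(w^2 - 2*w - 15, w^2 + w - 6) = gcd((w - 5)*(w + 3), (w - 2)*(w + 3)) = w + 3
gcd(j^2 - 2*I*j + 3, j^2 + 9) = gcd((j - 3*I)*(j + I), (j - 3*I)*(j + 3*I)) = j - 3*I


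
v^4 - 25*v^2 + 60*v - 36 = (v - 3)*(v - 2)*(v - 1)*(v + 6)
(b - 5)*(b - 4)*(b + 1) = b^3 - 8*b^2 + 11*b + 20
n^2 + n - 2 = (n - 1)*(n + 2)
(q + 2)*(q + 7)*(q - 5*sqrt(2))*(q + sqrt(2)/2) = q^4 - 9*sqrt(2)*q^3/2 + 9*q^3 - 81*sqrt(2)*q^2/2 + 9*q^2 - 63*sqrt(2)*q - 45*q - 70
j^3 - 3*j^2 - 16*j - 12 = (j - 6)*(j + 1)*(j + 2)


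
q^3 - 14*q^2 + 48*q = q*(q - 8)*(q - 6)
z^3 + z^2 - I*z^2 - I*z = z*(z + 1)*(z - I)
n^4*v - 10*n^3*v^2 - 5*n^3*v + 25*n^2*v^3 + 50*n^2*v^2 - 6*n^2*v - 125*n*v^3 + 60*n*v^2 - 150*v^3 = (n - 6)*(n - 5*v)^2*(n*v + v)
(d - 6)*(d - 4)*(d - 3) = d^3 - 13*d^2 + 54*d - 72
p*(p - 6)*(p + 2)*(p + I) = p^4 - 4*p^3 + I*p^3 - 12*p^2 - 4*I*p^2 - 12*I*p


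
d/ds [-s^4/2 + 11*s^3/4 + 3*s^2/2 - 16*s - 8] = -2*s^3 + 33*s^2/4 + 3*s - 16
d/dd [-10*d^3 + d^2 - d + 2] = -30*d^2 + 2*d - 1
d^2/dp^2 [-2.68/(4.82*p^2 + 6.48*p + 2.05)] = (124.525664*p^2 + 167.412096*p - 2.68*(9.64*p + 6.48)*(19.28*p + 12.96) + 52.96216)/(4.82*p^2 + 6.48*p + 2.05)^3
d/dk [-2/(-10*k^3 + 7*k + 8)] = 2*(7 - 30*k^2)/(-10*k^3 + 7*k + 8)^2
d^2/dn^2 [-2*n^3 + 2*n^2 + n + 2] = 4 - 12*n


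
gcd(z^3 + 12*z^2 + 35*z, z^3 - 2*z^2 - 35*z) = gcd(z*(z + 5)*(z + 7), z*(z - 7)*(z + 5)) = z^2 + 5*z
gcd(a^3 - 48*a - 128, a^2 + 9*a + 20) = a + 4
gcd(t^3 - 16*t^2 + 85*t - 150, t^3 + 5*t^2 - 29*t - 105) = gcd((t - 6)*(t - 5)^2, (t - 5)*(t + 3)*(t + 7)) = t - 5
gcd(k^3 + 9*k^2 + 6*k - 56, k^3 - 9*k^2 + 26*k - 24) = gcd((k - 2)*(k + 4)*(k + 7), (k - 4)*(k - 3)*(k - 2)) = k - 2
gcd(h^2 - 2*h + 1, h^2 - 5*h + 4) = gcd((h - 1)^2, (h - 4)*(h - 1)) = h - 1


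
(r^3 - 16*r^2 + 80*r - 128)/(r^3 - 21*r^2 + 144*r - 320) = (r^2 - 8*r + 16)/(r^2 - 13*r + 40)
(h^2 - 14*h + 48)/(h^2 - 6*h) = (h - 8)/h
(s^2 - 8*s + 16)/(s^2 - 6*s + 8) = (s - 4)/(s - 2)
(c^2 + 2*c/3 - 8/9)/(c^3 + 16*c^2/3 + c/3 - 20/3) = (c - 2/3)/(c^2 + 4*c - 5)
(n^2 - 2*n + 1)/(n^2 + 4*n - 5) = (n - 1)/(n + 5)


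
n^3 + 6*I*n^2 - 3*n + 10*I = (n - I)*(n + 2*I)*(n + 5*I)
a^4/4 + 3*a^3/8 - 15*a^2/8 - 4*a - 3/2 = (a/4 + 1/2)*(a - 3)*(a + 1/2)*(a + 2)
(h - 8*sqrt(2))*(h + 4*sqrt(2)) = h^2 - 4*sqrt(2)*h - 64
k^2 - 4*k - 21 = (k - 7)*(k + 3)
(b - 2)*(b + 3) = b^2 + b - 6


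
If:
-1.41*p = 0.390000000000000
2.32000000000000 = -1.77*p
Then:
No Solution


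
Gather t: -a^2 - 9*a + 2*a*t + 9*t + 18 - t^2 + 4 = -a^2 - 9*a - t^2 + t*(2*a + 9) + 22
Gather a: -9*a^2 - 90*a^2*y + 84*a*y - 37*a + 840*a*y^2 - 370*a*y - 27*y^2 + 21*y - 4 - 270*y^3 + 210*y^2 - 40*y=a^2*(-90*y - 9) + a*(840*y^2 - 286*y - 37) - 270*y^3 + 183*y^2 - 19*y - 4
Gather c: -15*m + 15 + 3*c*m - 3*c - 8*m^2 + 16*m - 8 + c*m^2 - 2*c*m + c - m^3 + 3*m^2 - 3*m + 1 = c*(m^2 + m - 2) - m^3 - 5*m^2 - 2*m + 8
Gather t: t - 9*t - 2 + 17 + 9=24 - 8*t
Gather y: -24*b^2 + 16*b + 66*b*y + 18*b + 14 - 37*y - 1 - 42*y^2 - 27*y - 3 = -24*b^2 + 34*b - 42*y^2 + y*(66*b - 64) + 10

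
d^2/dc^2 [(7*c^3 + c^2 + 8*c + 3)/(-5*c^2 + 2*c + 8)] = 2*(-518*c^3 - 681*c^2 - 2214*c - 68)/(125*c^6 - 150*c^5 - 540*c^4 + 472*c^3 + 864*c^2 - 384*c - 512)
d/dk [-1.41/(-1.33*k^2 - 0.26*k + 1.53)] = (-3.7506*k - 0.3666)/(1.33*k^2 + 0.26*k - 1.53)^2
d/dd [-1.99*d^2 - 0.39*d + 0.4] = -3.98*d - 0.39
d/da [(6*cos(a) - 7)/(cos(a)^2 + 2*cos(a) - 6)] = 2*(-3*sin(a)^2 - 7*cos(a) + 14)*sin(a)/(cos(a)^2 + 2*cos(a) - 6)^2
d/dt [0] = 0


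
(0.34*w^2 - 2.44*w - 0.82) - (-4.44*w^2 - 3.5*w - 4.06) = 4.78*w^2 + 1.06*w + 3.24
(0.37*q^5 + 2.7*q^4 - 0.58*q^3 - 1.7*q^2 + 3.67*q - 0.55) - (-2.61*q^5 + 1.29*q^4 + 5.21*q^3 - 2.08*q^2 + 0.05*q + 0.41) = 2.98*q^5 + 1.41*q^4 - 5.79*q^3 + 0.38*q^2 + 3.62*q - 0.96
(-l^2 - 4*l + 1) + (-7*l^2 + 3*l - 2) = -8*l^2 - l - 1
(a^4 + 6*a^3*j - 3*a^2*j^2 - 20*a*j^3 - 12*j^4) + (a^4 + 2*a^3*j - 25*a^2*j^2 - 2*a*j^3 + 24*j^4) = 2*a^4 + 8*a^3*j - 28*a^2*j^2 - 22*a*j^3 + 12*j^4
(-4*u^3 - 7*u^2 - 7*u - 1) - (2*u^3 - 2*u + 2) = -6*u^3 - 7*u^2 - 5*u - 3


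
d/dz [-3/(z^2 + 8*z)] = 6*(z + 4)/(z^2*(z + 8)^2)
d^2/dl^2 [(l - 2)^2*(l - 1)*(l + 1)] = 12*l^2 - 24*l + 6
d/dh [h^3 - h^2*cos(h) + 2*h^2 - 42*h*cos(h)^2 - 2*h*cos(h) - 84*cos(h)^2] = h^2*sin(h) + 3*h^2 + 42*h*sin(2*h) - 2*sqrt(2)*h*cos(h + pi/4) + 4*h + 84*sin(2*h) - 2*cos(h) - 21*cos(2*h) - 21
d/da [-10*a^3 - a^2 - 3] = 2*a*(-15*a - 1)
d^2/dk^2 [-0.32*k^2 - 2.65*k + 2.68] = -0.640000000000000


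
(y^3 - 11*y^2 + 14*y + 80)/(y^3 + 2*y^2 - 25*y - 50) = (y - 8)/(y + 5)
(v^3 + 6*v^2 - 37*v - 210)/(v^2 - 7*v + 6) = (v^2 + 12*v + 35)/(v - 1)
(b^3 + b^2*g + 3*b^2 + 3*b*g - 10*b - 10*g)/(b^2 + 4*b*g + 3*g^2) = (b^2 + 3*b - 10)/(b + 3*g)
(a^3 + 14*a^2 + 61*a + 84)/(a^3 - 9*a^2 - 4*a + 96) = (a^2 + 11*a + 28)/(a^2 - 12*a + 32)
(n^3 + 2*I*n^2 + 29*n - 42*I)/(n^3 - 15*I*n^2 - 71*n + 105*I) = (n^2 + 5*I*n + 14)/(n^2 - 12*I*n - 35)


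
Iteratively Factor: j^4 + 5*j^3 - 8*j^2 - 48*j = (j - 3)*(j^3 + 8*j^2 + 16*j) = j*(j - 3)*(j^2 + 8*j + 16) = j*(j - 3)*(j + 4)*(j + 4)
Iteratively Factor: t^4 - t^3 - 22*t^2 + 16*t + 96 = (t + 2)*(t^3 - 3*t^2 - 16*t + 48) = (t - 3)*(t + 2)*(t^2 - 16) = (t - 3)*(t + 2)*(t + 4)*(t - 4)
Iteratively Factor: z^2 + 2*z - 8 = (z - 2)*(z + 4)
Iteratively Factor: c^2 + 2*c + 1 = (c + 1)*(c + 1)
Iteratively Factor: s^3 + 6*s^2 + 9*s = (s + 3)*(s^2 + 3*s) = s*(s + 3)*(s + 3)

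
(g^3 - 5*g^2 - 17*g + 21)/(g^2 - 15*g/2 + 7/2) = 2*(g^2 + 2*g - 3)/(2*g - 1)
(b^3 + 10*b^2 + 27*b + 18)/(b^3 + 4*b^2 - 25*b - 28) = (b^2 + 9*b + 18)/(b^2 + 3*b - 28)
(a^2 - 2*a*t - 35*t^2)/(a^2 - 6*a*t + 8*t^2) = (a^2 - 2*a*t - 35*t^2)/(a^2 - 6*a*t + 8*t^2)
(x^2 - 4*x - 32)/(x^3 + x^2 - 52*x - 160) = 1/(x + 5)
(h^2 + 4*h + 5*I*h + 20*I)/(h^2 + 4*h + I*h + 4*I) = (h + 5*I)/(h + I)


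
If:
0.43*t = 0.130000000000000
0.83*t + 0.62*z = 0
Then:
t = 0.30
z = -0.40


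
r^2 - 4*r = r*(r - 4)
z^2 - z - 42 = (z - 7)*(z + 6)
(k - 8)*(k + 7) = k^2 - k - 56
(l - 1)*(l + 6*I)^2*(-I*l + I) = -I*l^4 + 12*l^3 + 2*I*l^3 - 24*l^2 + 35*I*l^2 + 12*l - 72*I*l + 36*I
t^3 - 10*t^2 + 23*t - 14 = (t - 7)*(t - 2)*(t - 1)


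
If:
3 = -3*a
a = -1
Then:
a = -1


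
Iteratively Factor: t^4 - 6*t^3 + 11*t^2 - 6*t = (t - 1)*(t^3 - 5*t^2 + 6*t) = t*(t - 1)*(t^2 - 5*t + 6) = t*(t - 2)*(t - 1)*(t - 3)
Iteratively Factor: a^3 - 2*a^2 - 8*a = (a + 2)*(a^2 - 4*a) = (a - 4)*(a + 2)*(a)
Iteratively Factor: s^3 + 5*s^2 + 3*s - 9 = (s + 3)*(s^2 + 2*s - 3) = (s + 3)^2*(s - 1)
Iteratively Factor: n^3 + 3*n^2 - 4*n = (n + 4)*(n^2 - n) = n*(n + 4)*(n - 1)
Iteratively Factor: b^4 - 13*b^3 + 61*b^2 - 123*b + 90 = (b - 3)*(b^3 - 10*b^2 + 31*b - 30) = (b - 5)*(b - 3)*(b^2 - 5*b + 6) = (b - 5)*(b - 3)^2*(b - 2)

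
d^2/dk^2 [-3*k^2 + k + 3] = -6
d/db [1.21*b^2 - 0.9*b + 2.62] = 2.42*b - 0.9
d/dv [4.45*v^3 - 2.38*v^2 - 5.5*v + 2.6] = 13.35*v^2 - 4.76*v - 5.5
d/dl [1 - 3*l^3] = -9*l^2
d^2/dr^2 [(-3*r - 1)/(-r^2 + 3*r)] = 6*(r^3 + r^2 - 3*r + 3)/(r^3*(r^3 - 9*r^2 + 27*r - 27))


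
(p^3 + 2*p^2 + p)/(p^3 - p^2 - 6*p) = (p^2 + 2*p + 1)/(p^2 - p - 6)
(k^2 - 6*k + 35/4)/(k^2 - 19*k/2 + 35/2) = (k - 7/2)/(k - 7)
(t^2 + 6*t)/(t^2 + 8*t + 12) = t/(t + 2)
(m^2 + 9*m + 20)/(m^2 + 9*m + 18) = (m^2 + 9*m + 20)/(m^2 + 9*m + 18)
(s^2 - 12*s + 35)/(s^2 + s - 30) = (s - 7)/(s + 6)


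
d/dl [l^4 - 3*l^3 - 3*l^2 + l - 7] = 4*l^3 - 9*l^2 - 6*l + 1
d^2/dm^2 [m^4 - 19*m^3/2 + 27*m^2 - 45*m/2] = 12*m^2 - 57*m + 54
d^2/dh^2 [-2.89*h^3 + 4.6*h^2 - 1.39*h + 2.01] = 9.2 - 17.34*h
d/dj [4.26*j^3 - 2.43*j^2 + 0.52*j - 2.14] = 12.78*j^2 - 4.86*j + 0.52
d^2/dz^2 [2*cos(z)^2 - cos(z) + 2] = cos(z) - 4*cos(2*z)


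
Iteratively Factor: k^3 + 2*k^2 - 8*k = (k - 2)*(k^2 + 4*k) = (k - 2)*(k + 4)*(k)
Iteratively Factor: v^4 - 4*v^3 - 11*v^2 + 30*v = (v - 2)*(v^3 - 2*v^2 - 15*v) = v*(v - 2)*(v^2 - 2*v - 15) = v*(v - 5)*(v - 2)*(v + 3)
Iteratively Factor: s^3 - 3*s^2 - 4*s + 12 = (s - 2)*(s^2 - s - 6) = (s - 2)*(s + 2)*(s - 3)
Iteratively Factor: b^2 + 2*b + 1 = (b + 1)*(b + 1)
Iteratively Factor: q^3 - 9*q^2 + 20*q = (q - 5)*(q^2 - 4*q) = (q - 5)*(q - 4)*(q)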